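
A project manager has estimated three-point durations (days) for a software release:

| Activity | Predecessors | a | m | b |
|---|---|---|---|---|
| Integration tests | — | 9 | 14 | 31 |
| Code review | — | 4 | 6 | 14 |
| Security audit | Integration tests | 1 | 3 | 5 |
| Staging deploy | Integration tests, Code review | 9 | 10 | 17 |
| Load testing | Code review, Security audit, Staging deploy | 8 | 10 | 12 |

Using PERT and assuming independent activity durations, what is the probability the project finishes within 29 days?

te_Integration tests = (9 + 4·14 + 31)/6 = 96/6 = 16; σ²_Integration tests = ((31−9)/6)² = 13.444
te_Code review = (4 + 4·6 + 14)/6 = 42/6 = 7; σ²_Code review = ((14−4)/6)² = 2.778
te_Security audit = (1 + 4·3 + 5)/6 = 18/6 = 3; σ²_Security audit = ((5−1)/6)² = 0.444
te_Staging deploy = (9 + 4·10 + 17)/6 = 66/6 = 11; σ²_Staging deploy = ((17−9)/6)² = 1.778
te_Load testing = (8 + 4·10 + 12)/6 = 60/6 = 10; σ²_Load testing = ((12−8)/6)² = 0.444

Forward pass:
ES_Integration tests = 0; EF_Integration tests = 16
ES_Code review = 0; EF_Code review = 7
ES_Security audit = 16; EF_Security audit = 16+3 = 19
ES_Staging deploy = max(EF_Integration tests=16, EF_Code review=7) = 16; EF_Staging deploy = 16+11 = 27
ES_Load testing = max(EF_Code review=7, EF_Security audit=19, EF_Staging deploy=27) = 27; EF_Load testing = 27+10 = 37
Expected project duration μ = 37 days. Critical path: Integration tests → Staging deploy → Load testing.

Variance along critical path = 13.444 + 1.778 + 0.444 = 15.667; σ = √15.667 = 3.958 days.
Z = (29 − 37) / 3.958 = -2.021
P(T ≤ 29) = Φ(-2.021) ≈ 0.022

0.022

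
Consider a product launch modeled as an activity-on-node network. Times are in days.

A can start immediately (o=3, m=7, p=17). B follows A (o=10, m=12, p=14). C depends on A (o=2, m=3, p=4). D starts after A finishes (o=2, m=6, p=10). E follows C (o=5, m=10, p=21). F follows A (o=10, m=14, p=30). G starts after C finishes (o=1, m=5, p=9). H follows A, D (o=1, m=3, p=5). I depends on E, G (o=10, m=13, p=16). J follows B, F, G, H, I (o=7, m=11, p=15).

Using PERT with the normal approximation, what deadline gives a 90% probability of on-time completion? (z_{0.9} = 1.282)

51.0 days

te_A = (3 + 4·7 + 17)/6 = 48/6 = 8; σ²_A = ((17−3)/6)² = 5.444
te_B = (10 + 4·12 + 14)/6 = 72/6 = 12; σ²_B = ((14−10)/6)² = 0.444
te_C = (2 + 4·3 + 4)/6 = 18/6 = 3; σ²_C = ((4−2)/6)² = 0.111
te_D = (2 + 4·6 + 10)/6 = 36/6 = 6; σ²_D = ((10−2)/6)² = 1.778
te_E = (5 + 4·10 + 21)/6 = 66/6 = 11; σ²_E = ((21−5)/6)² = 7.111
te_F = (10 + 4·14 + 30)/6 = 96/6 = 16; σ²_F = ((30−10)/6)² = 11.111
te_G = (1 + 4·5 + 9)/6 = 30/6 = 5; σ²_G = ((9−1)/6)² = 1.778
te_H = (1 + 4·3 + 5)/6 = 18/6 = 3; σ²_H = ((5−1)/6)² = 0.444
te_I = (10 + 4·13 + 16)/6 = 78/6 = 13; σ²_I = ((16−10)/6)² = 1.000
te_J = (7 + 4·11 + 15)/6 = 66/6 = 11; σ²_J = ((15−7)/6)² = 1.778

Forward pass:
ES_A = 0; EF_A = 8
ES_B = 8; EF_B = 8+12 = 20
ES_C = 8; EF_C = 8+3 = 11
ES_D = 8; EF_D = 8+6 = 14
ES_E = 11; EF_E = 11+11 = 22
ES_F = 8; EF_F = 8+16 = 24
ES_G = 11; EF_G = 11+5 = 16
ES_H = max(EF_A=8, EF_D=14) = 14; EF_H = 14+3 = 17
ES_I = max(EF_E=22, EF_G=16) = 22; EF_I = 22+13 = 35
ES_J = max(EF_B=20, EF_F=24, EF_G=16, EF_H=17, EF_I=35) = 35; EF_J = 35+11 = 46
Expected project duration μ = 46 days. Critical path: A → C → E → I → J.

Variance along critical path = 5.444 + 0.111 + 7.111 + 1.000 + 1.778 = 15.444; σ = 3.930 days.
D = μ + z·σ = 46 + 1.282·3.930 = 51.0 days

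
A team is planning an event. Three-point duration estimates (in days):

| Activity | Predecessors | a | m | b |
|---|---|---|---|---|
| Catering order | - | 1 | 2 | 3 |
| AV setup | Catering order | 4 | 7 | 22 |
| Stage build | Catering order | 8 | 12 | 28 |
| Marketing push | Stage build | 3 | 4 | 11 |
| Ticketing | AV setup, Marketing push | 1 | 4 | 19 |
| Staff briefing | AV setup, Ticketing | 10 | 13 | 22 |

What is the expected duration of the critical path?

te_Catering order = (1 + 4·2 + 3)/6 = 12/6 = 2
te_AV setup = (4 + 4·7 + 22)/6 = 54/6 = 9
te_Stage build = (8 + 4·12 + 28)/6 = 84/6 = 14
te_Marketing push = (3 + 4·4 + 11)/6 = 30/6 = 5
te_Ticketing = (1 + 4·4 + 19)/6 = 36/6 = 6
te_Staff briefing = (10 + 4·13 + 22)/6 = 84/6 = 14

Forward pass:
ES_Catering order = 0; EF_Catering order = 2
ES_AV setup = 2; EF_AV setup = 2+9 = 11
ES_Stage build = 2; EF_Stage build = 2+14 = 16
ES_Marketing push = 16; EF_Marketing push = 16+5 = 21
ES_Ticketing = max(EF_AV setup=11, EF_Marketing push=21) = 21; EF_Ticketing = 21+6 = 27
ES_Staff briefing = max(EF_AV setup=11, EF_Ticketing=27) = 27; EF_Staff briefing = 27+14 = 41
Expected project duration μ = 41 days. Critical path: Catering order → Stage build → Marketing push → Ticketing → Staff briefing.

41 days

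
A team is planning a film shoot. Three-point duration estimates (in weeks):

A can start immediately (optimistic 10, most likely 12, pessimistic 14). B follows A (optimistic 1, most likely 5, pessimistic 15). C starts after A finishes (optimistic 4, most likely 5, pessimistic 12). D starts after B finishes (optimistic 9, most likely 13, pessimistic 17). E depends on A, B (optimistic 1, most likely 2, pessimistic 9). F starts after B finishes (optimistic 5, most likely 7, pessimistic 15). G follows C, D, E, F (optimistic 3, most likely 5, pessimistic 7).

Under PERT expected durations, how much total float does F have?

te_A = (10 + 4·12 + 14)/6 = 72/6 = 12
te_B = (1 + 4·5 + 15)/6 = 36/6 = 6
te_C = (4 + 4·5 + 12)/6 = 36/6 = 6
te_D = (9 + 4·13 + 17)/6 = 78/6 = 13
te_E = (1 + 4·2 + 9)/6 = 18/6 = 3
te_F = (5 + 4·7 + 15)/6 = 48/6 = 8
te_G = (3 + 4·5 + 7)/6 = 30/6 = 5

Forward pass:
ES_A = 0; EF_A = 12
ES_B = 12; EF_B = 12+6 = 18
ES_C = 12; EF_C = 12+6 = 18
ES_D = 18; EF_D = 18+13 = 31
ES_E = max(EF_A=12, EF_B=18) = 18; EF_E = 18+3 = 21
ES_F = 18; EF_F = 18+8 = 26
ES_G = max(EF_C=18, EF_D=31, EF_E=21, EF_F=26) = 31; EF_G = 31+5 = 36
Expected project duration μ = 36 weeks. Critical path: A → B → D → G.

Backward pass:
LF_G = 36; LS_G = 36−5 = 31
LF_F = LS_G = 31; LS_F = 31−8 = 23
LF_E = LS_G = 31; LS_E = 31−3 = 28
LF_D = LS_G = 31; LS_D = 31−13 = 18
LF_C = LS_G = 31; LS_C = 31−6 = 25
LF_B = min(LS_D=18, LS_E=28, LS_F=23) = 18; LS_B = 18−6 = 12
LF_A = min(LS_B=12, LS_C=25, LS_E=28) = 12; LS_A = 12−12 = 0
Slack_F = LS_F − ES_F = 23 − 18 = 5

5 weeks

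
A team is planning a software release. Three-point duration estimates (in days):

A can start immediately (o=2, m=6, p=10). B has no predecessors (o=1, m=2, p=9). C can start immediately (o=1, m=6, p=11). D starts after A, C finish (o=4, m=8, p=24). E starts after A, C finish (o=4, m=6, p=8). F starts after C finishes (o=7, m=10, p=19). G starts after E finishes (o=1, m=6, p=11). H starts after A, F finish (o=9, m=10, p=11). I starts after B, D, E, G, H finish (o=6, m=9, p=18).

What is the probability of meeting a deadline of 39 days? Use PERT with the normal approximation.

0.728

te_A = (2 + 4·6 + 10)/6 = 36/6 = 6; σ²_A = ((10−2)/6)² = 1.778
te_B = (1 + 4·2 + 9)/6 = 18/6 = 3; σ²_B = ((9−1)/6)² = 1.778
te_C = (1 + 4·6 + 11)/6 = 36/6 = 6; σ²_C = ((11−1)/6)² = 2.778
te_D = (4 + 4·8 + 24)/6 = 60/6 = 10; σ²_D = ((24−4)/6)² = 11.111
te_E = (4 + 4·6 + 8)/6 = 36/6 = 6; σ²_E = ((8−4)/6)² = 0.444
te_F = (7 + 4·10 + 19)/6 = 66/6 = 11; σ²_F = ((19−7)/6)² = 4.000
te_G = (1 + 4·6 + 11)/6 = 36/6 = 6; σ²_G = ((11−1)/6)² = 2.778
te_H = (9 + 4·10 + 11)/6 = 60/6 = 10; σ²_H = ((11−9)/6)² = 0.111
te_I = (6 + 4·9 + 18)/6 = 60/6 = 10; σ²_I = ((18−6)/6)² = 4.000

Forward pass:
ES_A = 0; EF_A = 6
ES_B = 0; EF_B = 3
ES_C = 0; EF_C = 6
ES_D = max(EF_A=6, EF_C=6) = 6; EF_D = 6+10 = 16
ES_E = max(EF_A=6, EF_C=6) = 6; EF_E = 6+6 = 12
ES_F = 6; EF_F = 6+11 = 17
ES_G = 12; EF_G = 12+6 = 18
ES_H = max(EF_A=6, EF_F=17) = 17; EF_H = 17+10 = 27
ES_I = max(EF_B=3, EF_D=16, EF_E=12, EF_G=18, EF_H=27) = 27; EF_I = 27+10 = 37
Expected project duration μ = 37 days. Critical path: C → F → H → I.

Variance along critical path = 2.778 + 4.000 + 0.111 + 4.000 = 10.889; σ = √10.889 = 3.300 days.
Z = (39 − 37) / 3.300 = 0.606
P(T ≤ 39) = Φ(0.606) ≈ 0.728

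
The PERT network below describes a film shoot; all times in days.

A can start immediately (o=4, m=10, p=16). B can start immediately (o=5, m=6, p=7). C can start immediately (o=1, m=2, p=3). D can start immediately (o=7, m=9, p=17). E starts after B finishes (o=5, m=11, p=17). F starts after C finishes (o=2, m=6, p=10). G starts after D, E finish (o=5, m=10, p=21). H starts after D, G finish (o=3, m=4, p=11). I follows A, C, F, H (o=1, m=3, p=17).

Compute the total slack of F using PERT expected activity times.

25 days

te_A = (4 + 4·10 + 16)/6 = 60/6 = 10
te_B = (5 + 4·6 + 7)/6 = 36/6 = 6
te_C = (1 + 4·2 + 3)/6 = 12/6 = 2
te_D = (7 + 4·9 + 17)/6 = 60/6 = 10
te_E = (5 + 4·11 + 17)/6 = 66/6 = 11
te_F = (2 + 4·6 + 10)/6 = 36/6 = 6
te_G = (5 + 4·10 + 21)/6 = 66/6 = 11
te_H = (3 + 4·4 + 11)/6 = 30/6 = 5
te_I = (1 + 4·3 + 17)/6 = 30/6 = 5

Forward pass:
ES_A = 0; EF_A = 10
ES_B = 0; EF_B = 6
ES_C = 0; EF_C = 2
ES_D = 0; EF_D = 10
ES_E = 6; EF_E = 6+11 = 17
ES_F = 2; EF_F = 2+6 = 8
ES_G = max(EF_D=10, EF_E=17) = 17; EF_G = 17+11 = 28
ES_H = max(EF_D=10, EF_G=28) = 28; EF_H = 28+5 = 33
ES_I = max(EF_A=10, EF_C=2, EF_F=8, EF_H=33) = 33; EF_I = 33+5 = 38
Expected project duration μ = 38 days. Critical path: B → E → G → H → I.

Backward pass:
LF_I = 38; LS_I = 38−5 = 33
LF_H = LS_I = 33; LS_H = 33−5 = 28
LF_G = LS_H = 28; LS_G = 28−11 = 17
LF_F = LS_I = 33; LS_F = 33−6 = 27
LF_E = LS_G = 17; LS_E = 17−11 = 6
LF_D = min(LS_G=17, LS_H=28) = 17; LS_D = 17−10 = 7
LF_C = min(LS_F=27, LS_I=33) = 27; LS_C = 27−2 = 25
LF_B = LS_E = 6; LS_B = 6−6 = 0
LF_A = LS_I = 33; LS_A = 33−10 = 23
Slack_F = LS_F − ES_F = 27 − 2 = 25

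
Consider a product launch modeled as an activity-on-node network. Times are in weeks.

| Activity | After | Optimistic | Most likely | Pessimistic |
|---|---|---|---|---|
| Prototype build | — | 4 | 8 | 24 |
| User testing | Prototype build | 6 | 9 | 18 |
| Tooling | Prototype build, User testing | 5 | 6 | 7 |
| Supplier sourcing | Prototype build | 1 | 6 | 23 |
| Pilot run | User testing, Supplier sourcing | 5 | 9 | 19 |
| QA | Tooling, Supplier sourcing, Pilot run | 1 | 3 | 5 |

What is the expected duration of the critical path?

33 weeks

te_Prototype build = (4 + 4·8 + 24)/6 = 60/6 = 10
te_User testing = (6 + 4·9 + 18)/6 = 60/6 = 10
te_Tooling = (5 + 4·6 + 7)/6 = 36/6 = 6
te_Supplier sourcing = (1 + 4·6 + 23)/6 = 48/6 = 8
te_Pilot run = (5 + 4·9 + 19)/6 = 60/6 = 10
te_QA = (1 + 4·3 + 5)/6 = 18/6 = 3

Forward pass:
ES_Prototype build = 0; EF_Prototype build = 10
ES_User testing = 10; EF_User testing = 10+10 = 20
ES_Tooling = max(EF_Prototype build=10, EF_User testing=20) = 20; EF_Tooling = 20+6 = 26
ES_Supplier sourcing = 10; EF_Supplier sourcing = 10+8 = 18
ES_Pilot run = max(EF_User testing=20, EF_Supplier sourcing=18) = 20; EF_Pilot run = 20+10 = 30
ES_QA = max(EF_Tooling=26, EF_Supplier sourcing=18, EF_Pilot run=30) = 30; EF_QA = 30+3 = 33
Expected project duration μ = 33 weeks. Critical path: Prototype build → User testing → Pilot run → QA.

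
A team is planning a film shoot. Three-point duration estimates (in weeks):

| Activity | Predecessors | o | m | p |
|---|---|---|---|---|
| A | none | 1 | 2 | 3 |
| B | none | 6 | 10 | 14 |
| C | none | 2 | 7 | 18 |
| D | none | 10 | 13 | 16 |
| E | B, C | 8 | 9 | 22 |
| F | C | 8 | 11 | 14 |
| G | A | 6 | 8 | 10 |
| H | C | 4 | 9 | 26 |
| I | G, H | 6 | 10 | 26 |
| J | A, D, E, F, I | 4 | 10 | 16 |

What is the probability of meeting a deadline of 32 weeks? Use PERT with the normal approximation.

te_A = (1 + 4·2 + 3)/6 = 12/6 = 2; σ²_A = ((3−1)/6)² = 0.111
te_B = (6 + 4·10 + 14)/6 = 60/6 = 10; σ²_B = ((14−6)/6)² = 1.778
te_C = (2 + 4·7 + 18)/6 = 48/6 = 8; σ²_C = ((18−2)/6)² = 7.111
te_D = (10 + 4·13 + 16)/6 = 78/6 = 13; σ²_D = ((16−10)/6)² = 1.000
te_E = (8 + 4·9 + 22)/6 = 66/6 = 11; σ²_E = ((22−8)/6)² = 5.444
te_F = (8 + 4·11 + 14)/6 = 66/6 = 11; σ²_F = ((14−8)/6)² = 1.000
te_G = (6 + 4·8 + 10)/6 = 48/6 = 8; σ²_G = ((10−6)/6)² = 0.444
te_H = (4 + 4·9 + 26)/6 = 66/6 = 11; σ²_H = ((26−4)/6)² = 13.444
te_I = (6 + 4·10 + 26)/6 = 72/6 = 12; σ²_I = ((26−6)/6)² = 11.111
te_J = (4 + 4·10 + 16)/6 = 60/6 = 10; σ²_J = ((16−4)/6)² = 4.000

Forward pass:
ES_A = 0; EF_A = 2
ES_B = 0; EF_B = 10
ES_C = 0; EF_C = 8
ES_D = 0; EF_D = 13
ES_E = max(EF_B=10, EF_C=8) = 10; EF_E = 10+11 = 21
ES_F = 8; EF_F = 8+11 = 19
ES_G = 2; EF_G = 2+8 = 10
ES_H = 8; EF_H = 8+11 = 19
ES_I = max(EF_G=10, EF_H=19) = 19; EF_I = 19+12 = 31
ES_J = max(EF_A=2, EF_D=13, EF_E=21, EF_F=19, EF_I=31) = 31; EF_J = 31+10 = 41
Expected project duration μ = 41 weeks. Critical path: C → H → I → J.

Variance along critical path = 7.111 + 13.444 + 11.111 + 4.000 = 35.667; σ = √35.667 = 5.972 weeks.
Z = (32 − 41) / 5.972 = -1.507
P(T ≤ 32) = Φ(-1.507) ≈ 0.066

0.066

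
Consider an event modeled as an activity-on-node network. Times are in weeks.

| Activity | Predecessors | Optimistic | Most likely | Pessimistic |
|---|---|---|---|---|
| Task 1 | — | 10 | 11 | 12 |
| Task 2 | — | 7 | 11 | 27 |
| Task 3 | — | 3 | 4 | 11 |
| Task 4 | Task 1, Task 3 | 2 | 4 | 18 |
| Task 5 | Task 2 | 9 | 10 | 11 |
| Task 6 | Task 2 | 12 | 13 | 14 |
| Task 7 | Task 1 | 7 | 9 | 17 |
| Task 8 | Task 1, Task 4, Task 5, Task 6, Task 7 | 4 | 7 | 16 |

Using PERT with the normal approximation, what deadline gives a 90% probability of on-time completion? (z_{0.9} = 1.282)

te_Task 1 = (10 + 4·11 + 12)/6 = 66/6 = 11; σ²_Task 1 = ((12−10)/6)² = 0.111
te_Task 2 = (7 + 4·11 + 27)/6 = 78/6 = 13; σ²_Task 2 = ((27−7)/6)² = 11.111
te_Task 3 = (3 + 4·4 + 11)/6 = 30/6 = 5; σ²_Task 3 = ((11−3)/6)² = 1.778
te_Task 4 = (2 + 4·4 + 18)/6 = 36/6 = 6; σ²_Task 4 = ((18−2)/6)² = 7.111
te_Task 5 = (9 + 4·10 + 11)/6 = 60/6 = 10; σ²_Task 5 = ((11−9)/6)² = 0.111
te_Task 6 = (12 + 4·13 + 14)/6 = 78/6 = 13; σ²_Task 6 = ((14−12)/6)² = 0.111
te_Task 7 = (7 + 4·9 + 17)/6 = 60/6 = 10; σ²_Task 7 = ((17−7)/6)² = 2.778
te_Task 8 = (4 + 4·7 + 16)/6 = 48/6 = 8; σ²_Task 8 = ((16−4)/6)² = 4.000

Forward pass:
ES_Task 1 = 0; EF_Task 1 = 11
ES_Task 2 = 0; EF_Task 2 = 13
ES_Task 3 = 0; EF_Task 3 = 5
ES_Task 4 = max(EF_Task 1=11, EF_Task 3=5) = 11; EF_Task 4 = 11+6 = 17
ES_Task 5 = 13; EF_Task 5 = 13+10 = 23
ES_Task 6 = 13; EF_Task 6 = 13+13 = 26
ES_Task 7 = 11; EF_Task 7 = 11+10 = 21
ES_Task 8 = max(EF_Task 1=11, EF_Task 4=17, EF_Task 5=23, EF_Task 6=26, EF_Task 7=21) = 26; EF_Task 8 = 26+8 = 34
Expected project duration μ = 34 weeks. Critical path: Task 2 → Task 6 → Task 8.

Variance along critical path = 11.111 + 0.111 + 4.000 = 15.222; σ = 3.902 weeks.
D = μ + z·σ = 34 + 1.282·3.902 = 39.0 weeks

39.0 weeks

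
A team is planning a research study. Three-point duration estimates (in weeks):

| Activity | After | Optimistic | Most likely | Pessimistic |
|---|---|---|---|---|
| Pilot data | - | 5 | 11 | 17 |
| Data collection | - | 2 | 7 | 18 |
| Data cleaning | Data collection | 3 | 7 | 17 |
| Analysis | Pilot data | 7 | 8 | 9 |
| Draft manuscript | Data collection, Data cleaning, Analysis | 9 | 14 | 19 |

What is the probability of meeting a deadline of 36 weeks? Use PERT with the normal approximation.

0.873

te_Pilot data = (5 + 4·11 + 17)/6 = 66/6 = 11; σ²_Pilot data = ((17−5)/6)² = 4.000
te_Data collection = (2 + 4·7 + 18)/6 = 48/6 = 8; σ²_Data collection = ((18−2)/6)² = 7.111
te_Data cleaning = (3 + 4·7 + 17)/6 = 48/6 = 8; σ²_Data cleaning = ((17−3)/6)² = 5.444
te_Analysis = (7 + 4·8 + 9)/6 = 48/6 = 8; σ²_Analysis = ((9−7)/6)² = 0.111
te_Draft manuscript = (9 + 4·14 + 19)/6 = 84/6 = 14; σ²_Draft manuscript = ((19−9)/6)² = 2.778

Forward pass:
ES_Pilot data = 0; EF_Pilot data = 11
ES_Data collection = 0; EF_Data collection = 8
ES_Data cleaning = 8; EF_Data cleaning = 8+8 = 16
ES_Analysis = 11; EF_Analysis = 11+8 = 19
ES_Draft manuscript = max(EF_Data collection=8, EF_Data cleaning=16, EF_Analysis=19) = 19; EF_Draft manuscript = 19+14 = 33
Expected project duration μ = 33 weeks. Critical path: Pilot data → Analysis → Draft manuscript.

Variance along critical path = 4.000 + 0.111 + 2.778 = 6.889; σ = √6.889 = 2.625 weeks.
Z = (36 − 33) / 2.625 = 1.143
P(T ≤ 36) = Φ(1.143) ≈ 0.873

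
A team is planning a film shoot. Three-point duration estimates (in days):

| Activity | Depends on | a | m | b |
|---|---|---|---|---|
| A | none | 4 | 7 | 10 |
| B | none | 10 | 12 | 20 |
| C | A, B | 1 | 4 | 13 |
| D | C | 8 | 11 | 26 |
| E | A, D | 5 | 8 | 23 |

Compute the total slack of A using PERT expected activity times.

te_A = (4 + 4·7 + 10)/6 = 42/6 = 7
te_B = (10 + 4·12 + 20)/6 = 78/6 = 13
te_C = (1 + 4·4 + 13)/6 = 30/6 = 5
te_D = (8 + 4·11 + 26)/6 = 78/6 = 13
te_E = (5 + 4·8 + 23)/6 = 60/6 = 10

Forward pass:
ES_A = 0; EF_A = 7
ES_B = 0; EF_B = 13
ES_C = max(EF_A=7, EF_B=13) = 13; EF_C = 13+5 = 18
ES_D = 18; EF_D = 18+13 = 31
ES_E = max(EF_A=7, EF_D=31) = 31; EF_E = 31+10 = 41
Expected project duration μ = 41 days. Critical path: B → C → D → E.

Backward pass:
LF_E = 41; LS_E = 41−10 = 31
LF_D = LS_E = 31; LS_D = 31−13 = 18
LF_C = LS_D = 18; LS_C = 18−5 = 13
LF_B = LS_C = 13; LS_B = 13−13 = 0
LF_A = min(LS_C=13, LS_E=31) = 13; LS_A = 13−7 = 6
Slack_A = LS_A − ES_A = 6 − 0 = 6

6 days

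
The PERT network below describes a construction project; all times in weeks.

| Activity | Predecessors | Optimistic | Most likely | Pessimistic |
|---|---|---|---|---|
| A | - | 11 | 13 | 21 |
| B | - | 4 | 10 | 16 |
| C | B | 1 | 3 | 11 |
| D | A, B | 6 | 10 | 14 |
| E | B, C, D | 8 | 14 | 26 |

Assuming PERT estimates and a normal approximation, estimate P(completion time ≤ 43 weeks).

0.861

te_A = (11 + 4·13 + 21)/6 = 84/6 = 14; σ²_A = ((21−11)/6)² = 2.778
te_B = (4 + 4·10 + 16)/6 = 60/6 = 10; σ²_B = ((16−4)/6)² = 4.000
te_C = (1 + 4·3 + 11)/6 = 24/6 = 4; σ²_C = ((11−1)/6)² = 2.778
te_D = (6 + 4·10 + 14)/6 = 60/6 = 10; σ²_D = ((14−6)/6)² = 1.778
te_E = (8 + 4·14 + 26)/6 = 90/6 = 15; σ²_E = ((26−8)/6)² = 9.000

Forward pass:
ES_A = 0; EF_A = 14
ES_B = 0; EF_B = 10
ES_C = 10; EF_C = 10+4 = 14
ES_D = max(EF_A=14, EF_B=10) = 14; EF_D = 14+10 = 24
ES_E = max(EF_B=10, EF_C=14, EF_D=24) = 24; EF_E = 24+15 = 39
Expected project duration μ = 39 weeks. Critical path: A → D → E.

Variance along critical path = 2.778 + 1.778 + 9.000 = 13.556; σ = √13.556 = 3.682 weeks.
Z = (43 − 39) / 3.682 = 1.086
P(T ≤ 43) = Φ(1.086) ≈ 0.861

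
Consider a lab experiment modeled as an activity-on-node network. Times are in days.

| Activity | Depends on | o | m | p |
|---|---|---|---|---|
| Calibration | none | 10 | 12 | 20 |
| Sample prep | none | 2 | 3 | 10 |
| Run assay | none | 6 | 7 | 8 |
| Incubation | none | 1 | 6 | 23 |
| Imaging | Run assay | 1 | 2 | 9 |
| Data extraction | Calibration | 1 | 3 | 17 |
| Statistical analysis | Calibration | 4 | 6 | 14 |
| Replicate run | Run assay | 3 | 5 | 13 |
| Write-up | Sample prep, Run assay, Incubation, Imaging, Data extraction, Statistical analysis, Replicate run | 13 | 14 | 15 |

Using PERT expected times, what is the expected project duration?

34 days

te_Calibration = (10 + 4·12 + 20)/6 = 78/6 = 13
te_Sample prep = (2 + 4·3 + 10)/6 = 24/6 = 4
te_Run assay = (6 + 4·7 + 8)/6 = 42/6 = 7
te_Incubation = (1 + 4·6 + 23)/6 = 48/6 = 8
te_Imaging = (1 + 4·2 + 9)/6 = 18/6 = 3
te_Data extraction = (1 + 4·3 + 17)/6 = 30/6 = 5
te_Statistical analysis = (4 + 4·6 + 14)/6 = 42/6 = 7
te_Replicate run = (3 + 4·5 + 13)/6 = 36/6 = 6
te_Write-up = (13 + 4·14 + 15)/6 = 84/6 = 14

Forward pass:
ES_Calibration = 0; EF_Calibration = 13
ES_Sample prep = 0; EF_Sample prep = 4
ES_Run assay = 0; EF_Run assay = 7
ES_Incubation = 0; EF_Incubation = 8
ES_Imaging = 7; EF_Imaging = 7+3 = 10
ES_Data extraction = 13; EF_Data extraction = 13+5 = 18
ES_Statistical analysis = 13; EF_Statistical analysis = 13+7 = 20
ES_Replicate run = 7; EF_Replicate run = 7+6 = 13
ES_Write-up = max(EF_Sample prep=4, EF_Run assay=7, EF_Incubation=8, EF_Imaging=10, EF_Data extraction=18, EF_Statistical analysis=20, EF_Replicate run=13) = 20; EF_Write-up = 20+14 = 34
Expected project duration μ = 34 days. Critical path: Calibration → Statistical analysis → Write-up.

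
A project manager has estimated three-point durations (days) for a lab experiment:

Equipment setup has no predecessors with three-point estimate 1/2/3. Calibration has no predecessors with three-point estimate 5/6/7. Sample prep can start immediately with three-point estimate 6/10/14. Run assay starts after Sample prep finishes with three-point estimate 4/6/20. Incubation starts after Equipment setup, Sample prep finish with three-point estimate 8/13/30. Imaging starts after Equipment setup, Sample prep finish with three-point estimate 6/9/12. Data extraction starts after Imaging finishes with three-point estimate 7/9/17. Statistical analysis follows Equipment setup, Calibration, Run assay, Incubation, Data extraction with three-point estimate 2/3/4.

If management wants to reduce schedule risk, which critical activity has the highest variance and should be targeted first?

Data extraction

te_Equipment setup = (1 + 4·2 + 3)/6 = 12/6 = 2; σ²_Equipment setup = ((3−1)/6)² = 0.111
te_Calibration = (5 + 4·6 + 7)/6 = 36/6 = 6; σ²_Calibration = ((7−5)/6)² = 0.111
te_Sample prep = (6 + 4·10 + 14)/6 = 60/6 = 10; σ²_Sample prep = ((14−6)/6)² = 1.778
te_Run assay = (4 + 4·6 + 20)/6 = 48/6 = 8; σ²_Run assay = ((20−4)/6)² = 7.111
te_Incubation = (8 + 4·13 + 30)/6 = 90/6 = 15; σ²_Incubation = ((30−8)/6)² = 13.444
te_Imaging = (6 + 4·9 + 12)/6 = 54/6 = 9; σ²_Imaging = ((12−6)/6)² = 1.000
te_Data extraction = (7 + 4·9 + 17)/6 = 60/6 = 10; σ²_Data extraction = ((17−7)/6)² = 2.778
te_Statistical analysis = (2 + 4·3 + 4)/6 = 18/6 = 3; σ²_Statistical analysis = ((4−2)/6)² = 0.111

Forward pass:
ES_Equipment setup = 0; EF_Equipment setup = 2
ES_Calibration = 0; EF_Calibration = 6
ES_Sample prep = 0; EF_Sample prep = 10
ES_Run assay = 10; EF_Run assay = 10+8 = 18
ES_Incubation = max(EF_Equipment setup=2, EF_Sample prep=10) = 10; EF_Incubation = 10+15 = 25
ES_Imaging = max(EF_Equipment setup=2, EF_Sample prep=10) = 10; EF_Imaging = 10+9 = 19
ES_Data extraction = 19; EF_Data extraction = 19+10 = 29
ES_Statistical analysis = max(EF_Equipment setup=2, EF_Calibration=6, EF_Run assay=18, EF_Incubation=25, EF_Data extraction=29) = 29; EF_Statistical analysis = 29+3 = 32
Expected project duration μ = 32 days. Critical path: Sample prep → Imaging → Data extraction → Statistical analysis.

Variances on critical path: σ²_Sample prep=1.778, σ²_Imaging=1.000, σ²_Data extraction=2.778, σ²_Statistical analysis=0.111.
Largest is σ²_Data extraction = 2.778.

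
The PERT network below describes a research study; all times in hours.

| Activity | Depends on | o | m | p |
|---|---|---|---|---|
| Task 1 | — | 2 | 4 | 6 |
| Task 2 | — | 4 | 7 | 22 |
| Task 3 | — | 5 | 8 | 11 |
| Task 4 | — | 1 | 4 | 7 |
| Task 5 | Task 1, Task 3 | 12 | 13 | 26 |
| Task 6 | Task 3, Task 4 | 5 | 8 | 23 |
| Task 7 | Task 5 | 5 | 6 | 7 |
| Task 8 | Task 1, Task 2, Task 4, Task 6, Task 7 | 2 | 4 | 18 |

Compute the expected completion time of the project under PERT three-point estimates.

te_Task 1 = (2 + 4·4 + 6)/6 = 24/6 = 4
te_Task 2 = (4 + 4·7 + 22)/6 = 54/6 = 9
te_Task 3 = (5 + 4·8 + 11)/6 = 48/6 = 8
te_Task 4 = (1 + 4·4 + 7)/6 = 24/6 = 4
te_Task 5 = (12 + 4·13 + 26)/6 = 90/6 = 15
te_Task 6 = (5 + 4·8 + 23)/6 = 60/6 = 10
te_Task 7 = (5 + 4·6 + 7)/6 = 36/6 = 6
te_Task 8 = (2 + 4·4 + 18)/6 = 36/6 = 6

Forward pass:
ES_Task 1 = 0; EF_Task 1 = 4
ES_Task 2 = 0; EF_Task 2 = 9
ES_Task 3 = 0; EF_Task 3 = 8
ES_Task 4 = 0; EF_Task 4 = 4
ES_Task 5 = max(EF_Task 1=4, EF_Task 3=8) = 8; EF_Task 5 = 8+15 = 23
ES_Task 6 = max(EF_Task 3=8, EF_Task 4=4) = 8; EF_Task 6 = 8+10 = 18
ES_Task 7 = 23; EF_Task 7 = 23+6 = 29
ES_Task 8 = max(EF_Task 1=4, EF_Task 2=9, EF_Task 4=4, EF_Task 6=18, EF_Task 7=29) = 29; EF_Task 8 = 29+6 = 35
Expected project duration μ = 35 hours. Critical path: Task 3 → Task 5 → Task 7 → Task 8.

35 hours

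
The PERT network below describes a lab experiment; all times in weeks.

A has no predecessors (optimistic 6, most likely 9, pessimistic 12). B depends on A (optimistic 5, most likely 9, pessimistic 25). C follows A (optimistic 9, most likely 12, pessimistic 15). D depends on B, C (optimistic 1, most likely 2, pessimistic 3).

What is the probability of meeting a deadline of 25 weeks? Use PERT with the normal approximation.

0.916

te_A = (6 + 4·9 + 12)/6 = 54/6 = 9; σ²_A = ((12−6)/6)² = 1.000
te_B = (5 + 4·9 + 25)/6 = 66/6 = 11; σ²_B = ((25−5)/6)² = 11.111
te_C = (9 + 4·12 + 15)/6 = 72/6 = 12; σ²_C = ((15−9)/6)² = 1.000
te_D = (1 + 4·2 + 3)/6 = 12/6 = 2; σ²_D = ((3−1)/6)² = 0.111

Forward pass:
ES_A = 0; EF_A = 9
ES_B = 9; EF_B = 9+11 = 20
ES_C = 9; EF_C = 9+12 = 21
ES_D = max(EF_B=20, EF_C=21) = 21; EF_D = 21+2 = 23
Expected project duration μ = 23 weeks. Critical path: A → C → D.

Variance along critical path = 1.000 + 1.000 + 0.111 = 2.111; σ = √2.111 = 1.453 weeks.
Z = (25 − 23) / 1.453 = 1.376
P(T ≤ 25) = Φ(1.376) ≈ 0.916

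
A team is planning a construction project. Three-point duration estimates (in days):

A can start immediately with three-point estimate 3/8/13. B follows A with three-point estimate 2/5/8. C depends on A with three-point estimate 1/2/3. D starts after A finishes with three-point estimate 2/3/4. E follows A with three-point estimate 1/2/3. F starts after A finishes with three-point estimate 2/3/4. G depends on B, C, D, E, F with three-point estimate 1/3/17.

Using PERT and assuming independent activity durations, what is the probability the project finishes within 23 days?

0.935

te_A = (3 + 4·8 + 13)/6 = 48/6 = 8; σ²_A = ((13−3)/6)² = 2.778
te_B = (2 + 4·5 + 8)/6 = 30/6 = 5; σ²_B = ((8−2)/6)² = 1.000
te_C = (1 + 4·2 + 3)/6 = 12/6 = 2; σ²_C = ((3−1)/6)² = 0.111
te_D = (2 + 4·3 + 4)/6 = 18/6 = 3; σ²_D = ((4−2)/6)² = 0.111
te_E = (1 + 4·2 + 3)/6 = 12/6 = 2; σ²_E = ((3−1)/6)² = 0.111
te_F = (2 + 4·3 + 4)/6 = 18/6 = 3; σ²_F = ((4−2)/6)² = 0.111
te_G = (1 + 4·3 + 17)/6 = 30/6 = 5; σ²_G = ((17−1)/6)² = 7.111

Forward pass:
ES_A = 0; EF_A = 8
ES_B = 8; EF_B = 8+5 = 13
ES_C = 8; EF_C = 8+2 = 10
ES_D = 8; EF_D = 8+3 = 11
ES_E = 8; EF_E = 8+2 = 10
ES_F = 8; EF_F = 8+3 = 11
ES_G = max(EF_B=13, EF_C=10, EF_D=11, EF_E=10, EF_F=11) = 13; EF_G = 13+5 = 18
Expected project duration μ = 18 days. Critical path: A → B → G.

Variance along critical path = 2.778 + 1.000 + 7.111 = 10.889; σ = √10.889 = 3.300 days.
Z = (23 − 18) / 3.300 = 1.515
P(T ≤ 23) = Φ(1.515) ≈ 0.935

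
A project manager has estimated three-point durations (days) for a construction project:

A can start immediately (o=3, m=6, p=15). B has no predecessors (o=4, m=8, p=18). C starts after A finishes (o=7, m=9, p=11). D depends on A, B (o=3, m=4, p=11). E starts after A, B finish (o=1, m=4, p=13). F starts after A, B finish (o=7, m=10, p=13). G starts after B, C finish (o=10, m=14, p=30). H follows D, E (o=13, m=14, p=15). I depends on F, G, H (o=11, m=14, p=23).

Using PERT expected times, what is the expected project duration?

47 days

te_A = (3 + 4·6 + 15)/6 = 42/6 = 7
te_B = (4 + 4·8 + 18)/6 = 54/6 = 9
te_C = (7 + 4·9 + 11)/6 = 54/6 = 9
te_D = (3 + 4·4 + 11)/6 = 30/6 = 5
te_E = (1 + 4·4 + 13)/6 = 30/6 = 5
te_F = (7 + 4·10 + 13)/6 = 60/6 = 10
te_G = (10 + 4·14 + 30)/6 = 96/6 = 16
te_H = (13 + 4·14 + 15)/6 = 84/6 = 14
te_I = (11 + 4·14 + 23)/6 = 90/6 = 15

Forward pass:
ES_A = 0; EF_A = 7
ES_B = 0; EF_B = 9
ES_C = 7; EF_C = 7+9 = 16
ES_D = max(EF_A=7, EF_B=9) = 9; EF_D = 9+5 = 14
ES_E = max(EF_A=7, EF_B=9) = 9; EF_E = 9+5 = 14
ES_F = max(EF_A=7, EF_B=9) = 9; EF_F = 9+10 = 19
ES_G = max(EF_B=9, EF_C=16) = 16; EF_G = 16+16 = 32
ES_H = max(EF_D=14, EF_E=14) = 14; EF_H = 14+14 = 28
ES_I = max(EF_F=19, EF_G=32, EF_H=28) = 32; EF_I = 32+15 = 47
Expected project duration μ = 47 days. Critical path: A → C → G → I.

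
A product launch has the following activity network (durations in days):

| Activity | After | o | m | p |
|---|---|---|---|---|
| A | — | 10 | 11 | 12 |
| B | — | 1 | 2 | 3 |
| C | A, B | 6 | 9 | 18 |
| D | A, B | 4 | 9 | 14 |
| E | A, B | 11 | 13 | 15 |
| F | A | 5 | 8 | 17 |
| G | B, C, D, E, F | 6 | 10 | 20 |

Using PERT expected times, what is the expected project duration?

35 days

te_A = (10 + 4·11 + 12)/6 = 66/6 = 11
te_B = (1 + 4·2 + 3)/6 = 12/6 = 2
te_C = (6 + 4·9 + 18)/6 = 60/6 = 10
te_D = (4 + 4·9 + 14)/6 = 54/6 = 9
te_E = (11 + 4·13 + 15)/6 = 78/6 = 13
te_F = (5 + 4·8 + 17)/6 = 54/6 = 9
te_G = (6 + 4·10 + 20)/6 = 66/6 = 11

Forward pass:
ES_A = 0; EF_A = 11
ES_B = 0; EF_B = 2
ES_C = max(EF_A=11, EF_B=2) = 11; EF_C = 11+10 = 21
ES_D = max(EF_A=11, EF_B=2) = 11; EF_D = 11+9 = 20
ES_E = max(EF_A=11, EF_B=2) = 11; EF_E = 11+13 = 24
ES_F = 11; EF_F = 11+9 = 20
ES_G = max(EF_B=2, EF_C=21, EF_D=20, EF_E=24, EF_F=20) = 24; EF_G = 24+11 = 35
Expected project duration μ = 35 days. Critical path: A → E → G.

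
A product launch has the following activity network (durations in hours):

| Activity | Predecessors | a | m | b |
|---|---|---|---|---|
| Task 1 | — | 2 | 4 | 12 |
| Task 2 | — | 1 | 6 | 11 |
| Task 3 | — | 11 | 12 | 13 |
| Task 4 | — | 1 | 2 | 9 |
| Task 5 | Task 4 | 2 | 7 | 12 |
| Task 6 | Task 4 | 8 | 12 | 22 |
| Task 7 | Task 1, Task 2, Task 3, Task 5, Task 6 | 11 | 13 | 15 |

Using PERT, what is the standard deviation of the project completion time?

2.77 hours

te_Task 1 = (2 + 4·4 + 12)/6 = 30/6 = 5; σ²_Task 1 = ((12−2)/6)² = 2.778
te_Task 2 = (1 + 4·6 + 11)/6 = 36/6 = 6; σ²_Task 2 = ((11−1)/6)² = 2.778
te_Task 3 = (11 + 4·12 + 13)/6 = 72/6 = 12; σ²_Task 3 = ((13−11)/6)² = 0.111
te_Task 4 = (1 + 4·2 + 9)/6 = 18/6 = 3; σ²_Task 4 = ((9−1)/6)² = 1.778
te_Task 5 = (2 + 4·7 + 12)/6 = 42/6 = 7; σ²_Task 5 = ((12−2)/6)² = 2.778
te_Task 6 = (8 + 4·12 + 22)/6 = 78/6 = 13; σ²_Task 6 = ((22−8)/6)² = 5.444
te_Task 7 = (11 + 4·13 + 15)/6 = 78/6 = 13; σ²_Task 7 = ((15−11)/6)² = 0.444

Forward pass:
ES_Task 1 = 0; EF_Task 1 = 5
ES_Task 2 = 0; EF_Task 2 = 6
ES_Task 3 = 0; EF_Task 3 = 12
ES_Task 4 = 0; EF_Task 4 = 3
ES_Task 5 = 3; EF_Task 5 = 3+7 = 10
ES_Task 6 = 3; EF_Task 6 = 3+13 = 16
ES_Task 7 = max(EF_Task 1=5, EF_Task 2=6, EF_Task 3=12, EF_Task 5=10, EF_Task 6=16) = 16; EF_Task 7 = 16+13 = 29
Expected project duration μ = 29 hours. Critical path: Task 4 → Task 6 → Task 7.

Variance along critical path = 1.778 + 5.444 + 0.444 = 7.667
σ = √7.667 = 2.769 hours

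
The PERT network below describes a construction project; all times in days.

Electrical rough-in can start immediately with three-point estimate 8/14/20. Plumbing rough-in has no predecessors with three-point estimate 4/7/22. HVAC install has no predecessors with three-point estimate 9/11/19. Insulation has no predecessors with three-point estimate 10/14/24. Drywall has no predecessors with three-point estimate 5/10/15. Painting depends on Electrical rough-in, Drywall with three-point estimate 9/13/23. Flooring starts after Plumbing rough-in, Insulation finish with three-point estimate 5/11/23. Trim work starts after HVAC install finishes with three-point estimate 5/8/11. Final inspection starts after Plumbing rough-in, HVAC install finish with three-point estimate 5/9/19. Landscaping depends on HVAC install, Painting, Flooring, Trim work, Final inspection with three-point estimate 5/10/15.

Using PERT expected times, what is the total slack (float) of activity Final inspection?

6 days

te_Electrical rough-in = (8 + 4·14 + 20)/6 = 84/6 = 14
te_Plumbing rough-in = (4 + 4·7 + 22)/6 = 54/6 = 9
te_HVAC install = (9 + 4·11 + 19)/6 = 72/6 = 12
te_Insulation = (10 + 4·14 + 24)/6 = 90/6 = 15
te_Drywall = (5 + 4·10 + 15)/6 = 60/6 = 10
te_Painting = (9 + 4·13 + 23)/6 = 84/6 = 14
te_Flooring = (5 + 4·11 + 23)/6 = 72/6 = 12
te_Trim work = (5 + 4·8 + 11)/6 = 48/6 = 8
te_Final inspection = (5 + 4·9 + 19)/6 = 60/6 = 10
te_Landscaping = (5 + 4·10 + 15)/6 = 60/6 = 10

Forward pass:
ES_Electrical rough-in = 0; EF_Electrical rough-in = 14
ES_Plumbing rough-in = 0; EF_Plumbing rough-in = 9
ES_HVAC install = 0; EF_HVAC install = 12
ES_Insulation = 0; EF_Insulation = 15
ES_Drywall = 0; EF_Drywall = 10
ES_Painting = max(EF_Electrical rough-in=14, EF_Drywall=10) = 14; EF_Painting = 14+14 = 28
ES_Flooring = max(EF_Plumbing rough-in=9, EF_Insulation=15) = 15; EF_Flooring = 15+12 = 27
ES_Trim work = 12; EF_Trim work = 12+8 = 20
ES_Final inspection = max(EF_Plumbing rough-in=9, EF_HVAC install=12) = 12; EF_Final inspection = 12+10 = 22
ES_Landscaping = max(EF_HVAC install=12, EF_Painting=28, EF_Flooring=27, EF_Trim work=20, EF_Final inspection=22) = 28; EF_Landscaping = 28+10 = 38
Expected project duration μ = 38 days. Critical path: Electrical rough-in → Painting → Landscaping.

Backward pass:
LF_Landscaping = 38; LS_Landscaping = 38−10 = 28
LF_Final inspection = LS_Landscaping = 28; LS_Final inspection = 28−10 = 18
LF_Trim work = LS_Landscaping = 28; LS_Trim work = 28−8 = 20
LF_Flooring = LS_Landscaping = 28; LS_Flooring = 28−12 = 16
LF_Painting = LS_Landscaping = 28; LS_Painting = 28−14 = 14
LF_Drywall = LS_Painting = 14; LS_Drywall = 14−10 = 4
LF_Insulation = LS_Flooring = 16; LS_Insulation = 16−15 = 1
LF_HVAC install = min(LS_Trim work=20, LS_Final inspection=18, LS_Landscaping=28) = 18; LS_HVAC install = 18−12 = 6
LF_Plumbing rough-in = min(LS_Flooring=16, LS_Final inspection=18) = 16; LS_Plumbing rough-in = 16−9 = 7
LF_Electrical rough-in = LS_Painting = 14; LS_Electrical rough-in = 14−14 = 0
Slack_Final inspection = LS_Final inspection − ES_Final inspection = 18 − 12 = 6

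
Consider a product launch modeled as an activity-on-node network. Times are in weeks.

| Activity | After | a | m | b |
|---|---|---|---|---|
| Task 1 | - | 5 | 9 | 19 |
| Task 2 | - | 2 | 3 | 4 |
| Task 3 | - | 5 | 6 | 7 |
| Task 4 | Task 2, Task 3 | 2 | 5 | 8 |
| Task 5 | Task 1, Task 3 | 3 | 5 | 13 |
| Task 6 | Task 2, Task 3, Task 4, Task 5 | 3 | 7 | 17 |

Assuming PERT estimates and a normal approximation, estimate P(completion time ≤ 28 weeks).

0.860

te_Task 1 = (5 + 4·9 + 19)/6 = 60/6 = 10; σ²_Task 1 = ((19−5)/6)² = 5.444
te_Task 2 = (2 + 4·3 + 4)/6 = 18/6 = 3; σ²_Task 2 = ((4−2)/6)² = 0.111
te_Task 3 = (5 + 4·6 + 7)/6 = 36/6 = 6; σ²_Task 3 = ((7−5)/6)² = 0.111
te_Task 4 = (2 + 4·5 + 8)/6 = 30/6 = 5; σ²_Task 4 = ((8−2)/6)² = 1.000
te_Task 5 = (3 + 4·5 + 13)/6 = 36/6 = 6; σ²_Task 5 = ((13−3)/6)² = 2.778
te_Task 6 = (3 + 4·7 + 17)/6 = 48/6 = 8; σ²_Task 6 = ((17−3)/6)² = 5.444

Forward pass:
ES_Task 1 = 0; EF_Task 1 = 10
ES_Task 2 = 0; EF_Task 2 = 3
ES_Task 3 = 0; EF_Task 3 = 6
ES_Task 4 = max(EF_Task 2=3, EF_Task 3=6) = 6; EF_Task 4 = 6+5 = 11
ES_Task 5 = max(EF_Task 1=10, EF_Task 3=6) = 10; EF_Task 5 = 10+6 = 16
ES_Task 6 = max(EF_Task 2=3, EF_Task 3=6, EF_Task 4=11, EF_Task 5=16) = 16; EF_Task 6 = 16+8 = 24
Expected project duration μ = 24 weeks. Critical path: Task 1 → Task 5 → Task 6.

Variance along critical path = 5.444 + 2.778 + 5.444 = 13.667; σ = √13.667 = 3.697 weeks.
Z = (28 − 24) / 3.697 = 1.082
P(T ≤ 28) = Φ(1.082) ≈ 0.860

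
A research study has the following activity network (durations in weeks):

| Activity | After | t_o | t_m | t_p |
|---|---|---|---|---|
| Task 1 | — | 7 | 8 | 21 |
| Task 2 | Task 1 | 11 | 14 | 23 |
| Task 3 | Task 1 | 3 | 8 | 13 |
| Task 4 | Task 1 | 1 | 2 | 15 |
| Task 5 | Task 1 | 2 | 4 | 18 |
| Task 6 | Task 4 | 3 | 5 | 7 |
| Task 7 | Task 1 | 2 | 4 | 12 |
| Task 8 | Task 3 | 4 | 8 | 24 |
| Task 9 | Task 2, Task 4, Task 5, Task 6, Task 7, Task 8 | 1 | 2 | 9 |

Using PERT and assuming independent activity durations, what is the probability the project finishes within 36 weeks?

te_Task 1 = (7 + 4·8 + 21)/6 = 60/6 = 10; σ²_Task 1 = ((21−7)/6)² = 5.444
te_Task 2 = (11 + 4·14 + 23)/6 = 90/6 = 15; σ²_Task 2 = ((23−11)/6)² = 4.000
te_Task 3 = (3 + 4·8 + 13)/6 = 48/6 = 8; σ²_Task 3 = ((13−3)/6)² = 2.778
te_Task 4 = (1 + 4·2 + 15)/6 = 24/6 = 4; σ²_Task 4 = ((15−1)/6)² = 5.444
te_Task 5 = (2 + 4·4 + 18)/6 = 36/6 = 6; σ²_Task 5 = ((18−2)/6)² = 7.111
te_Task 6 = (3 + 4·5 + 7)/6 = 30/6 = 5; σ²_Task 6 = ((7−3)/6)² = 0.444
te_Task 7 = (2 + 4·4 + 12)/6 = 30/6 = 5; σ²_Task 7 = ((12−2)/6)² = 2.778
te_Task 8 = (4 + 4·8 + 24)/6 = 60/6 = 10; σ²_Task 8 = ((24−4)/6)² = 11.111
te_Task 9 = (1 + 4·2 + 9)/6 = 18/6 = 3; σ²_Task 9 = ((9−1)/6)² = 1.778

Forward pass:
ES_Task 1 = 0; EF_Task 1 = 10
ES_Task 2 = 10; EF_Task 2 = 10+15 = 25
ES_Task 3 = 10; EF_Task 3 = 10+8 = 18
ES_Task 4 = 10; EF_Task 4 = 10+4 = 14
ES_Task 5 = 10; EF_Task 5 = 10+6 = 16
ES_Task 6 = 14; EF_Task 6 = 14+5 = 19
ES_Task 7 = 10; EF_Task 7 = 10+5 = 15
ES_Task 8 = 18; EF_Task 8 = 18+10 = 28
ES_Task 9 = max(EF_Task 2=25, EF_Task 4=14, EF_Task 5=16, EF_Task 6=19, EF_Task 7=15, EF_Task 8=28) = 28; EF_Task 9 = 28+3 = 31
Expected project duration μ = 31 weeks. Critical path: Task 1 → Task 3 → Task 8 → Task 9.

Variance along critical path = 5.444 + 2.778 + 11.111 + 1.778 = 21.111; σ = √21.111 = 4.595 weeks.
Z = (36 − 31) / 4.595 = 1.088
P(T ≤ 36) = Φ(1.088) ≈ 0.862

0.862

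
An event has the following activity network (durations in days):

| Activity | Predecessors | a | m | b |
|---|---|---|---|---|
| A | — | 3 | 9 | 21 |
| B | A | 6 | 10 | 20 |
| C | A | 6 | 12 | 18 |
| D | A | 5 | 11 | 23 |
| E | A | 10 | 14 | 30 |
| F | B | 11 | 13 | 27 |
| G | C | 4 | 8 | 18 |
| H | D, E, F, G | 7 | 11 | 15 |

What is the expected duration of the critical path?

te_A = (3 + 4·9 + 21)/6 = 60/6 = 10
te_B = (6 + 4·10 + 20)/6 = 66/6 = 11
te_C = (6 + 4·12 + 18)/6 = 72/6 = 12
te_D = (5 + 4·11 + 23)/6 = 72/6 = 12
te_E = (10 + 4·14 + 30)/6 = 96/6 = 16
te_F = (11 + 4·13 + 27)/6 = 90/6 = 15
te_G = (4 + 4·8 + 18)/6 = 54/6 = 9
te_H = (7 + 4·11 + 15)/6 = 66/6 = 11

Forward pass:
ES_A = 0; EF_A = 10
ES_B = 10; EF_B = 10+11 = 21
ES_C = 10; EF_C = 10+12 = 22
ES_D = 10; EF_D = 10+12 = 22
ES_E = 10; EF_E = 10+16 = 26
ES_F = 21; EF_F = 21+15 = 36
ES_G = 22; EF_G = 22+9 = 31
ES_H = max(EF_D=22, EF_E=26, EF_F=36, EF_G=31) = 36; EF_H = 36+11 = 47
Expected project duration μ = 47 days. Critical path: A → B → F → H.

47 days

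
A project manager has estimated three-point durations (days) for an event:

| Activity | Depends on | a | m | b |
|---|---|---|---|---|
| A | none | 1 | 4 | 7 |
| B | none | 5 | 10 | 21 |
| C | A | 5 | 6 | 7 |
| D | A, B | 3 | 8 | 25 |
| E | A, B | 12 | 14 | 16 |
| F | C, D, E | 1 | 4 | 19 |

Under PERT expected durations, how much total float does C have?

15 days

te_A = (1 + 4·4 + 7)/6 = 24/6 = 4
te_B = (5 + 4·10 + 21)/6 = 66/6 = 11
te_C = (5 + 4·6 + 7)/6 = 36/6 = 6
te_D = (3 + 4·8 + 25)/6 = 60/6 = 10
te_E = (12 + 4·14 + 16)/6 = 84/6 = 14
te_F = (1 + 4·4 + 19)/6 = 36/6 = 6

Forward pass:
ES_A = 0; EF_A = 4
ES_B = 0; EF_B = 11
ES_C = 4; EF_C = 4+6 = 10
ES_D = max(EF_A=4, EF_B=11) = 11; EF_D = 11+10 = 21
ES_E = max(EF_A=4, EF_B=11) = 11; EF_E = 11+14 = 25
ES_F = max(EF_C=10, EF_D=21, EF_E=25) = 25; EF_F = 25+6 = 31
Expected project duration μ = 31 days. Critical path: B → E → F.

Backward pass:
LF_F = 31; LS_F = 31−6 = 25
LF_E = LS_F = 25; LS_E = 25−14 = 11
LF_D = LS_F = 25; LS_D = 25−10 = 15
LF_C = LS_F = 25; LS_C = 25−6 = 19
LF_B = min(LS_D=15, LS_E=11) = 11; LS_B = 11−11 = 0
LF_A = min(LS_C=19, LS_D=15, LS_E=11) = 11; LS_A = 11−4 = 7
Slack_C = LS_C − ES_C = 19 − 4 = 15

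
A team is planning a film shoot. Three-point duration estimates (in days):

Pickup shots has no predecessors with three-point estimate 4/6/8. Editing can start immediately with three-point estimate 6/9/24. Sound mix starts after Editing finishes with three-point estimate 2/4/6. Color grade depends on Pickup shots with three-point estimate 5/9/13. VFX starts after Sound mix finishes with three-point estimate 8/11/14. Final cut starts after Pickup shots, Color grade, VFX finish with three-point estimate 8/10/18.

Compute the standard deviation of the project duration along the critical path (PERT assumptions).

te_Pickup shots = (4 + 4·6 + 8)/6 = 36/6 = 6; σ²_Pickup shots = ((8−4)/6)² = 0.444
te_Editing = (6 + 4·9 + 24)/6 = 66/6 = 11; σ²_Editing = ((24−6)/6)² = 9.000
te_Sound mix = (2 + 4·4 + 6)/6 = 24/6 = 4; σ²_Sound mix = ((6−2)/6)² = 0.444
te_Color grade = (5 + 4·9 + 13)/6 = 54/6 = 9; σ²_Color grade = ((13−5)/6)² = 1.778
te_VFX = (8 + 4·11 + 14)/6 = 66/6 = 11; σ²_VFX = ((14−8)/6)² = 1.000
te_Final cut = (8 + 4·10 + 18)/6 = 66/6 = 11; σ²_Final cut = ((18−8)/6)² = 2.778

Forward pass:
ES_Pickup shots = 0; EF_Pickup shots = 6
ES_Editing = 0; EF_Editing = 11
ES_Sound mix = 11; EF_Sound mix = 11+4 = 15
ES_Color grade = 6; EF_Color grade = 6+9 = 15
ES_VFX = 15; EF_VFX = 15+11 = 26
ES_Final cut = max(EF_Pickup shots=6, EF_Color grade=15, EF_VFX=26) = 26; EF_Final cut = 26+11 = 37
Expected project duration μ = 37 days. Critical path: Editing → Sound mix → VFX → Final cut.

Variance along critical path = 9.000 + 0.444 + 1.000 + 2.778 = 13.222
σ = √13.222 = 3.636 days

3.64 days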